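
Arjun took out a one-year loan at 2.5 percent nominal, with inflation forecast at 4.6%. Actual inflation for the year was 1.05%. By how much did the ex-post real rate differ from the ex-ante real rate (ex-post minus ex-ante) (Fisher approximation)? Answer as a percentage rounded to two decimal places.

3.55%

Ex-ante: 2.5% − 4.6% = -2.100%
Ex-post: 2.5% − 1.05% = 1.450%
Difference (ex-post − ex-ante) = 3.5500% → 3.55%.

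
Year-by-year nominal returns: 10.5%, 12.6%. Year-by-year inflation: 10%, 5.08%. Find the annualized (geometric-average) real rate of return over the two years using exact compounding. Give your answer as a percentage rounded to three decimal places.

Nominal growth factor = 1.1050 × 1.1260 = 1.24423000
Price-level growth factor = 1.1000 × 1.0508 = 1.15588000
Real growth factor = 1.24423000 / 1.15588000 = 1.07643527
Annualized real rate = 1.07643527^(1/2) − 1 = 3.7514% → 3.751%.

3.751%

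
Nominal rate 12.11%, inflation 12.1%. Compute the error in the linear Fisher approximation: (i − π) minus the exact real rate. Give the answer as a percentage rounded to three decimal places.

Approximate: r ≈ 12.110% − 12.100% = 0.0100%
Exact: (1 + 0.1211)/(1 + 0.1210) − 1 = 0.0089%
Error = 0.0100% − 0.0089% = 0.0011% → 0.001%.

0.001%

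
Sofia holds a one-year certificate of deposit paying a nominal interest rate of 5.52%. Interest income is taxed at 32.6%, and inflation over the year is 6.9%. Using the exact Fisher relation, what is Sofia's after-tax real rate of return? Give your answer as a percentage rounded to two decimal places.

-2.97%

After-tax nominal return = 5.52% × (1 − 0.326) = 3.72048%.
1 + r = 1.0372048 / 1.06900 = 0.970257
After-tax real rate = 0.970257 − 1 → -2.97%.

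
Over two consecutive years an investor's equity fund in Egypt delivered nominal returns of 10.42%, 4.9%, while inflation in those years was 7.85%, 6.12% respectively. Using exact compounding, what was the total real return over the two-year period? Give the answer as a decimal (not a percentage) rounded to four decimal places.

Compound the nominal returns: 1.1042 × 1.0490 = 1.158306.
Compound inflation: 1.0785 × 1.0612 = 1.144504.
Deflate: 1.158306 / 1.144504 = 1.012059.
Total real return = 1.012059 − 1 → 0.0121.

0.0121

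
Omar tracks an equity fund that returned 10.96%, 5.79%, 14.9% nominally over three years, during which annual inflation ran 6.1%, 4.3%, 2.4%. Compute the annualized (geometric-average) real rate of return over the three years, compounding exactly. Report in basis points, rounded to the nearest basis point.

Nominal growth factor = 1.1096 × 1.0579 × 1.1490 = 1.34874887
Price-level growth factor = 1.0610 × 1.0430 × 1.0240 = 1.13318195
Real growth factor = 1.34874887 / 1.13318195 = 1.19023151
Annualized real rate = 1.19023151^(1/3) − 1 = 5.9767% → 598 basis points.

598 basis points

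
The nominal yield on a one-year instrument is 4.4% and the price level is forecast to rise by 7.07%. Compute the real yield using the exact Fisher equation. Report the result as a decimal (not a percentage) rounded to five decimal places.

1 + r = 1.04400 / 1.07070 = 0.975063
r = 0.975063 − 1 = -2.4937%, i.e. -0.02494.

-0.02494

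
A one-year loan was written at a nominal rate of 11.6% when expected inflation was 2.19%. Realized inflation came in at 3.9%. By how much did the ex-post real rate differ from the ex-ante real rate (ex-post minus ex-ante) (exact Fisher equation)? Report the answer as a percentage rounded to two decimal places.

Ex-ante: (1 + 0.1160)/(1 + 0.0219) − 1 = 9.2083%
Ex-post: (1 + 0.1160)/(1 + 0.0390) − 1 = 7.4110%
Difference (ex-post − ex-ante) = -1.7974% → -1.80%.

-1.80%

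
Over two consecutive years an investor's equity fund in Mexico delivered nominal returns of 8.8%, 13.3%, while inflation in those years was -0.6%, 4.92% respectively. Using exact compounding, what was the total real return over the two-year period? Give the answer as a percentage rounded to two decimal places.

18.20%

Compound the nominal returns: 1.0880 × 1.1330 = 1.232704.
Compound inflation: 0.9940 × 1.0492 = 1.042905.
Deflate: 1.232704 / 1.042905 = 1.181991.
Total real return = 1.181991 − 1 → 18.20%.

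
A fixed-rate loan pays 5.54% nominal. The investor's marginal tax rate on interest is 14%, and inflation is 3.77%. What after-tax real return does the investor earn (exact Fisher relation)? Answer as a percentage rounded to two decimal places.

After-tax nominal return = 5.54% × (1 − 0.14) = 4.7644%.
1 + r = 1.047644 / 1.03770 = 1.009583
After-tax real rate = 1.009583 − 1 → 0.96%.

0.96%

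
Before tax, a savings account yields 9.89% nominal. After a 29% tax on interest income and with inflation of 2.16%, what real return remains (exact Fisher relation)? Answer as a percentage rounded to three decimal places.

4.759%

After-tax nominal return = 9.89% × (1 − 0.29) = 7.0219%.
1 + r = 1.070219 / 1.02160 = 1.047591
After-tax real rate = 1.047591 − 1 → 4.759%.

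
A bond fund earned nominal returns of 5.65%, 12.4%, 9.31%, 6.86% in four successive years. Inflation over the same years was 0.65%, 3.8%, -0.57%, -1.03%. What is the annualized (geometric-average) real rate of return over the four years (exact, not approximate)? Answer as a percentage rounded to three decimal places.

Nominal growth factor = 1.0565 × 1.1240 × 1.0931 × 1.0686 = 1.38710992
Price-level growth factor = 1.0065 × 1.0380 × 0.9943 × 0.9897 = 1.02809239
Real growth factor = 1.38710992 / 1.02809239 = 1.34920746
Annualized real rate = 1.34920746^(1/4) − 1 = 7.7754% → 7.775%.

7.775%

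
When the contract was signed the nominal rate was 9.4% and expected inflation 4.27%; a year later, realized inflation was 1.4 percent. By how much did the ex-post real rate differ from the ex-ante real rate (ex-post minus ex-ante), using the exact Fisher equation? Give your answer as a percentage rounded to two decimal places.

2.97%

Ex-ante: (1 + 0.0940)/(1 + 0.0427) − 1 = 4.9199%
Ex-post: (1 + 0.0940)/(1 + 0.0140) − 1 = 7.8895%
Difference (ex-post − ex-ante) = 2.9696% → 2.97%.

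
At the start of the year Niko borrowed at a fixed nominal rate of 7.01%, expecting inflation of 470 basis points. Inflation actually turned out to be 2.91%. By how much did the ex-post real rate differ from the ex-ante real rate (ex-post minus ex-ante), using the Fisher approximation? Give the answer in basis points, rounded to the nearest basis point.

Ex-ante: 7.01% − 4.7% = 2.310%
Ex-post: 7.01% − 2.91% = 4.100%
Difference (ex-post − ex-ante) = 1.7900% → 179 basis points.

179 basis points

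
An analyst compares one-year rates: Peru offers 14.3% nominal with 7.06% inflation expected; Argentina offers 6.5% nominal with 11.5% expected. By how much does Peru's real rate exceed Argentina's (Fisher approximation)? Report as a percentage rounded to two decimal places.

Peru: 14.3% − 7.06% = 7.240%
Argentina: 6.5% − 11.5% = -5.000%
Differential = 12.240% → 12.24%.

12.24%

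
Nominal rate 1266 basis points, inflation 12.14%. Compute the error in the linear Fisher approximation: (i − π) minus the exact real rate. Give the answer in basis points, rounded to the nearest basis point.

6 basis points

Approximate: r ≈ 12.660% − 12.140% = 0.5200%
Exact: (1 + 0.1266)/(1 + 0.1214) − 1 = 0.4637%
Error = 0.5200% − 0.4637% = 0.0563% → 6 basis points.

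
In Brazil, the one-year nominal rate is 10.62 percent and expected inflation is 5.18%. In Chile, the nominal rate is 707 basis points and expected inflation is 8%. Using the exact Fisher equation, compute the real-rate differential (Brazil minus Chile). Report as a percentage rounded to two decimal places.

6.03%

Brazil: (1 + 0.1062)/(1 + 0.0518) − 1 = 5.1721%
Chile: (1 + 0.0707)/(1 + 0.0800) − 1 = -0.8611%
Differential = 5.1721% − (-0.8611%) = 6.0332% → 6.03%.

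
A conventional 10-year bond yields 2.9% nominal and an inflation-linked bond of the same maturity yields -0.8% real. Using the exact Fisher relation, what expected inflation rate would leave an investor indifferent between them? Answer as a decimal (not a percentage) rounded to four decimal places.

(1 + π) = (1 + i)/(1 + r) = 1.02900 / 0.99200 = 1.037298
Break-even inflation = 1.037298 − 1 → 0.0373.

0.0373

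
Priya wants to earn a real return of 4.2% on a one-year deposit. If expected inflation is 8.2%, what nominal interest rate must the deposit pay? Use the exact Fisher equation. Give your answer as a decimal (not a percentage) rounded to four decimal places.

(1 + i) = (1 + r)(1 + π) = 1.04200 × 1.08200 = 1.127444
i = 1.127444 − 1, so the required nominal rate is 0.1274.

0.1274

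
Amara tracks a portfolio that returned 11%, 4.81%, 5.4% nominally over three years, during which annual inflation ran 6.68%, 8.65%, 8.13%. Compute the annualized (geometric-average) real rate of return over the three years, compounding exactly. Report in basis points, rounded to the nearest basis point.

-73 basis points

Compound the nominal returns: 1.1100 × 1.0481 × 1.0540 = 1.22621411.
Compound inflation: 1.0668 × 1.0865 × 1.0813 = 1.25331126.
Deflate: 1.22621411 / 1.25331126 = 0.97837956.
Annualized real rate = 0.97837956^(1/3) − 1 = -0.7259% → -73 basis points.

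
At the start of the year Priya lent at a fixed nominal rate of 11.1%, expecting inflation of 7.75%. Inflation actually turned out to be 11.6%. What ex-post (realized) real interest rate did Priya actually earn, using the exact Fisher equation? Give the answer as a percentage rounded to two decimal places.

Ex-post: (1 + 0.1110)/(1 + 0.1160) − 1 = -0.4480%
So the realized real rate is -0.45%.

-0.45%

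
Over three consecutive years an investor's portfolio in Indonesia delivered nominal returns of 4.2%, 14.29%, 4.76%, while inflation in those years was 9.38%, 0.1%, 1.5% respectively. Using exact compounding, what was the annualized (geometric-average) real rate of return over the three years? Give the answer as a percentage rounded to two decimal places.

3.93%

Compound the nominal returns: 1.0420 × 1.1429 × 1.0476 = 1.24758873.
Compound inflation: 1.0938 × 1.0010 × 1.0150 = 1.11131721.
Deflate: 1.24758873 / 1.11131721 = 1.12262162.
Annualized real rate = 1.12262162^(1/3) − 1 = 3.9308% → 3.93%.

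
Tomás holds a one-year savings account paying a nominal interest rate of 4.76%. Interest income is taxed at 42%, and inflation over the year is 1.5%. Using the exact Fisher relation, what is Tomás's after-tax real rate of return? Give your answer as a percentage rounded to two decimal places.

1.24%

After-tax nominal return = 4.76% × (1 − 0.42) = 2.7608%.
1 + r = 1.027608 / 1.01500 = 1.012422
After-tax real rate = 1.012422 − 1 → 1.24%.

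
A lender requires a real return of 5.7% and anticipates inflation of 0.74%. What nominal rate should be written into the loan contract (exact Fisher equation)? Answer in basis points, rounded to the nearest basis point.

(1 + i) = (1 + r)(1 + π) = 1.05700 × 1.00740 = 1.0648218
i = 1.0648218 − 1, so the required nominal rate is 648 basis points.

648 basis points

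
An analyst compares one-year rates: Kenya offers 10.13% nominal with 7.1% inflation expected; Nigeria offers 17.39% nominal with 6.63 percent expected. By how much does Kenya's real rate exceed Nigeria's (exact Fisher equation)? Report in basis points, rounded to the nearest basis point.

-726 basis points

Kenya: (1 + 0.1013)/(1 + 0.0710) − 1 = 2.8291%
Nigeria: (1 + 0.1739)/(1 + 0.0663) − 1 = 10.0910%
Differential = 2.8291% − 10.0910% = -7.2618% → -726 basis points.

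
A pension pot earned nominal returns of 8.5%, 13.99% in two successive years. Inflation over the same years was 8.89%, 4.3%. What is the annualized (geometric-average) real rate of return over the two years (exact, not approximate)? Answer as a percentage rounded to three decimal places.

Nominal growth factor = 1.0850 × 1.1399 = 1.23679150
Price-level growth factor = 1.0889 × 1.0430 = 1.13572270
Real growth factor = 1.23679150 / 1.13572270 = 1.08899074
Annualized real rate = 1.08899074^(1/2) − 1 = 4.3547% → 4.355%.

4.355%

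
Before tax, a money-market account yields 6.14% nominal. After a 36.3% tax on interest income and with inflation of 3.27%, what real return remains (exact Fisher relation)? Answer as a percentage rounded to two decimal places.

0.62%

After-tax nominal return = 6.14% × (1 − 0.363) = 3.91118%.
1 + r = 1.0391118 / 1.03270 = 1.006209
After-tax real rate = 1.006209 − 1 → 0.62%.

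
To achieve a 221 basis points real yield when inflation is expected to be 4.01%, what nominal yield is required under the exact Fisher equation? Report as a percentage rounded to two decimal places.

(1 + i) = (1 + r)(1 + π) = 1.02210 × 1.04010 = 1.06308621
i = 1.06308621 − 1, so the required nominal rate is 6.31%.

6.31%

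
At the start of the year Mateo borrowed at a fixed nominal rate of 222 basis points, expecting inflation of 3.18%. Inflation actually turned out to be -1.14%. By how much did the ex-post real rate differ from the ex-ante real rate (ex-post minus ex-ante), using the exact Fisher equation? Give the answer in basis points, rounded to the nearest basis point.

Ex-ante: (1 + 0.0222)/(1 + 0.0318) − 1 = -0.9304%
Ex-post: (1 + 0.0222)/(1 − 0.0114) − 1 = 3.3987%
Difference (ex-post − ex-ante) = 4.3292% → 433 basis points.

433 basis points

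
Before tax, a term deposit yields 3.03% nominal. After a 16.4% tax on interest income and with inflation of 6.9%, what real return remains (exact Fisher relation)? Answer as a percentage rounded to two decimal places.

-4.09%

After-tax nominal return = 3.03% × (1 − 0.164) = 2.53308%.
1 + r = 1.0253308 / 1.06900 = 0.959149
After-tax real rate = 0.959149 − 1 → -4.09%.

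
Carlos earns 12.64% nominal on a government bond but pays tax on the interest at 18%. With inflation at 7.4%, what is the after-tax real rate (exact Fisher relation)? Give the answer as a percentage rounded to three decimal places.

2.761%

After-tax nominal return = 12.64% × (1 − 0.18) = 10.3648%.
1 + r = 1.103648 / 1.07400 = 1.0276052
After-tax real rate = 1.0276052 − 1 → 2.761%.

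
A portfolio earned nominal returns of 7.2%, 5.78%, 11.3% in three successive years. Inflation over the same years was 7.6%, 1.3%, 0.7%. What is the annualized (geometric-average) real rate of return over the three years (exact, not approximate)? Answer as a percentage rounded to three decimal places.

Nominal growth factor = 1.0720 × 1.0578 × 1.1130 = 1.262099261
Price-level growth factor = 1.0760 × 1.0130 × 1.0070 = 1.097617916
Real growth factor = 1.262099261 / 1.097617916 = 1.149853007
Annualized real rate = 1.149853007^(1/3) − 1 = 4.76449% → 4.764%.

4.764%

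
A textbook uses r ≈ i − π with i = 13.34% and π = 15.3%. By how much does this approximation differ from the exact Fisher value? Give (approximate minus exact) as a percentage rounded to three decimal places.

-0.260%

Approximate: r ≈ 13.340% − 15.300% = -1.9600%
Exact: (1 + 0.1334)/(1 + 0.1530) − 1 = -1.6999%
Error = -1.9600% − (-1.6999%) = -0.2601% → -0.260%.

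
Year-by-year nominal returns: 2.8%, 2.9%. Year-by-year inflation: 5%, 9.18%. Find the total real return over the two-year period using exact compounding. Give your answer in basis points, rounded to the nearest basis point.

-773 basis points

Nominal growth factor = 1.0280 × 1.0290 = 1.057812
Price-level growth factor = 1.0500 × 1.0918 = 1.146390
Real growth factor = 1.057812 / 1.146390 = 0.922733
Total real return = 0.922733 − 1 → -773 basis points.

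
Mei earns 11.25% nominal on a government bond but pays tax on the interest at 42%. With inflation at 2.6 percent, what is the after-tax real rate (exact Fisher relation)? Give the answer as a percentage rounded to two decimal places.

After-tax nominal return = 11.25% × (1 − 0.42) = 6.5250%.
1 + r = 1.06525 / 1.02600 = 1.038255
After-tax real rate = 1.038255 − 1 → 3.83%.

3.83%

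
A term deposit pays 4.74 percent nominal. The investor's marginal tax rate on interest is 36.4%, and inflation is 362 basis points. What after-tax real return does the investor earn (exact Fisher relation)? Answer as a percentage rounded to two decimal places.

-0.58%

After-tax nominal return = 4.74% × (1 − 0.364) = 3.01464%.
1 + r = 1.0301464 / 1.03620 = 0.994158
After-tax real rate = 0.994158 − 1 → -0.58%.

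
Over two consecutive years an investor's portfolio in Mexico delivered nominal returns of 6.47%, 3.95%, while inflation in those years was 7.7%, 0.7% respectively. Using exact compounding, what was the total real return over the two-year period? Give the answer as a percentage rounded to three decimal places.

2.048%

Compound the nominal returns: 1.0647 × 1.0395 = 1.1067557.
Compound inflation: 1.0770 × 1.0070 = 1.0845390.
Deflate: 1.1067557 / 1.0845390 = 1.0204849.
Total real return = 1.0204849 − 1 → 2.048%.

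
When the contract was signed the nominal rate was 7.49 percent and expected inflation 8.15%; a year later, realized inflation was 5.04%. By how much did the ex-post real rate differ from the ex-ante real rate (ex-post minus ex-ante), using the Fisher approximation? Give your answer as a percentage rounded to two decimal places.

Ex-ante: 7.49% − 8.15% = -0.660%
Ex-post: 7.49% − 5.04% = 2.450%
Difference (ex-post − ex-ante) = 3.1100% → 3.11%.

3.11%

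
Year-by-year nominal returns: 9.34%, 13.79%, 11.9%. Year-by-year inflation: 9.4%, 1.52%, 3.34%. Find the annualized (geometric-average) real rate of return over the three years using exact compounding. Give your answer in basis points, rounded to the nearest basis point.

Compound the nominal returns: 1.0934 × 1.1379 × 1.1190 = 1.39223726.
Compound inflation: 1.0940 × 1.0152 × 1.0334 = 1.14772380.
Deflate: 1.39223726 / 1.14772380 = 1.21304208.
Annualized real rate = 1.21304208^(1/3) − 1 = 6.6495% → 665 basis points.

665 basis points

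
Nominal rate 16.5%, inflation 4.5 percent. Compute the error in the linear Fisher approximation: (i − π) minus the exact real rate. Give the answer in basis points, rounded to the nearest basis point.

Approximate: r ≈ 16.500% − 4.500% = 12.0000%
Exact: (1 + 0.1650)/(1 + 0.0450) − 1 = 11.4833%
Error = 12.0000% − 11.4833% = 0.5167% → 52 basis points.

52 basis points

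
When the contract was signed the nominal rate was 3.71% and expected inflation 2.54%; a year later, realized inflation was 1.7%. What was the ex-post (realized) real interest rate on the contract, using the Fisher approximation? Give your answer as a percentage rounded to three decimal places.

2.010%

Ex-post: 3.71% − 1.7% = 2.010%
So the realized real rate is 2.010%.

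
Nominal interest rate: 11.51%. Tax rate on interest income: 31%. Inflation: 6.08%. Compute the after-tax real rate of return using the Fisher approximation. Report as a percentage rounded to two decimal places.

1.86%

After-tax nominal return = 11.51% × (1 − 0.31) = 7.9419%.
r ≈ 7.9419% − 6.08% → 1.86%.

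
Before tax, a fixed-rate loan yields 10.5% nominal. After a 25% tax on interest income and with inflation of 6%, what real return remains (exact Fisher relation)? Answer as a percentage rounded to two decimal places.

1.77%

After-tax nominal return = 10.5% × (1 − 0.25) = 7.8750%.
1 + r = 1.07875 / 1.06000 = 1.017689
After-tax real rate = 1.017689 − 1 → 1.77%.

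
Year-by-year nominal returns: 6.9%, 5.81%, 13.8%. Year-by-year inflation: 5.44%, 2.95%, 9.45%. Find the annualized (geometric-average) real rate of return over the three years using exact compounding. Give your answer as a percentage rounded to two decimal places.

2.71%

Compound the nominal returns: 1.0690 × 1.0581 × 1.1380 = 1.28720193.
Compound inflation: 1.0544 × 1.0295 × 1.0945 = 1.18808500.
Deflate: 1.28720193 / 1.18808500 = 1.08342579.
Annualized real rate = 1.08342579^(1/3) − 1 = 2.7069% → 2.71%.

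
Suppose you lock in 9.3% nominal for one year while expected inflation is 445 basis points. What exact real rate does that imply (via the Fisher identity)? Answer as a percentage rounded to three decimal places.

4.643%

1 + r = 1.09300 / 1.04450 = 1.046434
r = 1.046434 − 1 = 4.6434%, i.e. 4.643%.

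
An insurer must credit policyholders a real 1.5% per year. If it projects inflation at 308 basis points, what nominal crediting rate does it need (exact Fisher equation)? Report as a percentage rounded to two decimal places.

(1 + i) = (1 + r)(1 + π) = 1.01500 × 1.03080 = 1.046262
i = 1.046262 − 1, so the required nominal rate is 4.63%.

4.63%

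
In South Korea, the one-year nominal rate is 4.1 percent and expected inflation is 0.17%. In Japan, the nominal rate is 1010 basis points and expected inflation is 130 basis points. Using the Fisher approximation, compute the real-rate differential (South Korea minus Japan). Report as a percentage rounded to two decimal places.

-4.87%

South Korea: 4.1% − 0.17% = 3.930%
Japan: 10.1% − 1.3% = 8.800%
Differential = -4.870% → -4.87%.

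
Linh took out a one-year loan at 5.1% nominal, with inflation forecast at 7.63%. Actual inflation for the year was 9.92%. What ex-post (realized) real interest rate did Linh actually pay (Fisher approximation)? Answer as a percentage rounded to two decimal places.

Ex-post: 5.1% − 9.92% = -4.820%
So the realized real rate is -4.82%.

-4.82%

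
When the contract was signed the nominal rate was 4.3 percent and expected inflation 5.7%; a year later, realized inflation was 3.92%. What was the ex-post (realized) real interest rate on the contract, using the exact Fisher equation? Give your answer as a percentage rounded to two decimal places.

0.37%

Ex-post: (1 + 0.0430)/(1 + 0.0392) − 1 = 0.3657%
So the realized real rate is 0.37%.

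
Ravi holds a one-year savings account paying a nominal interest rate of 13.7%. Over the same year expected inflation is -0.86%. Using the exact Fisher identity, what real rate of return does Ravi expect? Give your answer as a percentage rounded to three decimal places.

14.686%

By the Fisher identity, 1 + r = (1 + i)/(1 + π).
1 + r = 1.13700 / 0.99140 = 1.146863
r = 1.146863 − 1 = 14.6863%, i.e. 14.686%.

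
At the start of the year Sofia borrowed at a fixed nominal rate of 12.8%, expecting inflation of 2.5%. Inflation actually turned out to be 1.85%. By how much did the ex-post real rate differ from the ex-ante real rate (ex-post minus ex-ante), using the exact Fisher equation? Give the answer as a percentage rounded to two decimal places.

Ex-ante: (1 + 0.1280)/(1 + 0.0250) − 1 = 10.0488%
Ex-post: (1 + 0.1280)/(1 + 0.0185) − 1 = 10.7511%
Difference (ex-post − ex-ante) = 0.7023% → 0.70%.

0.70%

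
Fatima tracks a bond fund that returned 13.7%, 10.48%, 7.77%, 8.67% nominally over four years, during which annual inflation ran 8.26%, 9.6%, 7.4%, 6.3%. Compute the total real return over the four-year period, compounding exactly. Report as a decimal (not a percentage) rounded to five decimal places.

Nominal growth factor = 1.1370 × 1.1048 × 1.0777 × 1.0867 = 1.471132
Price-level growth factor = 1.0826 × 1.0960 × 1.0740 × 1.0630 = 1.354616
Real growth factor = 1.471132 / 1.354616 = 1.086014
Total real return = 1.086014 − 1 → 0.08601.

0.08601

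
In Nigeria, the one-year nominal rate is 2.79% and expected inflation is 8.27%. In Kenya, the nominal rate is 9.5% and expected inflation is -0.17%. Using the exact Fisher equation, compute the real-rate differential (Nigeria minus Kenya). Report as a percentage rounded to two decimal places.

-14.75%

Nigeria: (1 + 0.0279)/(1 + 0.0827) − 1 = -5.0614%
Kenya: (1 + 0.0950)/(1 − 0.0017) − 1 = 9.6865%
Differential = -5.0614% − 9.6865% = -14.7479% → -14.75%.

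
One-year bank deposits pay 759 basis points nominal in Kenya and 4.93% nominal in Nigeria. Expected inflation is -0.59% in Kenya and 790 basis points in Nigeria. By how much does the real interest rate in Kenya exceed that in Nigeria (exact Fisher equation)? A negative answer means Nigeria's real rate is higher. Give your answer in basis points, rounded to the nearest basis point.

Kenya: (1 + 0.0759)/(1 − 0.0059) − 1 = 8.2285%
Nigeria: (1 + 0.0493)/(1 + 0.0790) − 1 = -2.7525%
Differential = 8.2285% − (-2.7525%) = 10.9811% → 1098 basis points.

1098 basis points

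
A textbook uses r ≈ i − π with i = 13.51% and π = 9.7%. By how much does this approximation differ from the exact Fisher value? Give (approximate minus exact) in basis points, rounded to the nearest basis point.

Approximate: r ≈ 13.510% − 9.700% = 3.8100%
Exact: (1 + 0.1351)/(1 + 0.0970) − 1 = 3.4731%
Error = 3.8100% − 3.4731% = 0.3369% → 34 basis points.

34 basis points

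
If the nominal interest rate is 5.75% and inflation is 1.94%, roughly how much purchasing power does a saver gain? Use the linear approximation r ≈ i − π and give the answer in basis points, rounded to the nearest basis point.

r ≈ i − π = 5.75% − 1.94% = 381 basis points.

381 basis points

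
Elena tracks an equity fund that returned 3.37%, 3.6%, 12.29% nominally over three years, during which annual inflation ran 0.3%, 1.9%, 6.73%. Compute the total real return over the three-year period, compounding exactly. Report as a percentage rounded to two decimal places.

10.24%

Nominal growth factor = 1.0337 × 1.0360 × 1.1229 = 1.202528
Price-level growth factor = 1.0030 × 1.0190 × 1.0673 = 1.090841
Real growth factor = 1.202528 / 1.090841 = 1.102386
Total real return = 1.102386 − 1 → 10.24%.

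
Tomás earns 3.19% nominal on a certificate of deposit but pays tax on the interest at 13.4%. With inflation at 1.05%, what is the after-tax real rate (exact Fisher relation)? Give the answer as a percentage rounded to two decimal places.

After-tax nominal return = 3.19% × (1 − 0.134) = 2.76254%.
1 + r = 1.0276254 / 1.01050 = 1.016947
After-tax real rate = 1.016947 − 1 → 1.69%.

1.69%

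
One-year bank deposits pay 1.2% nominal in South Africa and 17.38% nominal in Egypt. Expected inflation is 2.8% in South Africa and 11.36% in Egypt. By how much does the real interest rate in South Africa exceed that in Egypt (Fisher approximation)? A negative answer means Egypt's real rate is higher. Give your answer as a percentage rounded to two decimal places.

-7.62%

South Africa: 1.2% − 2.8% = -1.600%
Egypt: 17.38% − 11.36% = 6.020%
Differential = -7.620% → -7.62%.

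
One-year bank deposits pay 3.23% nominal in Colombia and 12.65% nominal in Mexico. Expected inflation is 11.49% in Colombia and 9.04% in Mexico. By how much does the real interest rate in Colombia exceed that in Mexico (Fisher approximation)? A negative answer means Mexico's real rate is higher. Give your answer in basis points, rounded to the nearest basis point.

-1187 basis points

Colombia: 3.23% − 11.49% = -8.260%
Mexico: 12.65% − 9.04% = 3.610%
Differential = -11.870% → -1187 basis points.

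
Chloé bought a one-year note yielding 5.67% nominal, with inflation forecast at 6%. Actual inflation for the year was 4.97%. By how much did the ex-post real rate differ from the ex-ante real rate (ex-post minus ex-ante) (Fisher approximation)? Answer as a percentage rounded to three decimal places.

Ex-ante: 5.67% − 6% = -0.330%
Ex-post: 5.67% − 4.97% = 0.700%
Difference (ex-post − ex-ante) = 1.0300% → 1.030%.

1.030%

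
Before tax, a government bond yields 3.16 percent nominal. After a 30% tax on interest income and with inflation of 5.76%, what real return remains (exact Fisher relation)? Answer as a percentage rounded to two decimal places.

-3.35%

After-tax nominal return = 3.16% × (1 − 0.3) = 2.2120%.
1 + r = 1.02212 / 1.05760 = 0.966452
After-tax real rate = 0.966452 − 1 → -3.35%.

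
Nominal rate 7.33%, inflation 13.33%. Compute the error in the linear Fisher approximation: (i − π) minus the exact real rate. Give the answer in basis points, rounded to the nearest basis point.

-71 basis points

Approximate: r ≈ 7.330% − 13.330% = -6.0000%
Exact: (1 + 0.0733)/(1 + 0.1333) − 1 = -5.2943%
Error = -6.0000% − (-5.2943%) = -0.7057% → -71 basis points.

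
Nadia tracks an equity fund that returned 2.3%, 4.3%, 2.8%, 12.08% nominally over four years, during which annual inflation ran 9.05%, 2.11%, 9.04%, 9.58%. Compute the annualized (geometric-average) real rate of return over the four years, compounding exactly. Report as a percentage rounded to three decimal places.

-1.957%

Nominal growth factor = 1.0230 × 1.0430 × 1.0280 × 1.1208 = 1.22936595
Price-level growth factor = 1.0905 × 1.0211 × 1.0904 × 1.0958 = 1.33048838
Real growth factor = 1.22936595 / 1.33048838 = 0.92399601
Annualized real rate = 0.92399601^(1/4) − 1 = -1.9568% → -1.957%.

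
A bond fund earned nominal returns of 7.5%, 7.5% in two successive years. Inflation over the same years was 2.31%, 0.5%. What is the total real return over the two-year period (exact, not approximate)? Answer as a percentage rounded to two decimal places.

12.39%

Nominal growth factor = 1.0750 × 1.0750 = 1.155625
Price-level growth factor = 1.0231 × 1.0050 = 1.028216
Real growth factor = 1.155625 / 1.028216 = 1.123913
Total real return = 1.123913 − 1 → 12.39%.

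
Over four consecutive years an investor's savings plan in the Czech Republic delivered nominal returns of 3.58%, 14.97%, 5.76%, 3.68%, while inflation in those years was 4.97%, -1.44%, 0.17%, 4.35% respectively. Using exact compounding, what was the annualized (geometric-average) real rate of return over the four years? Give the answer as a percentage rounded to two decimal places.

Compound the nominal returns: 1.0358 × 1.1497 × 1.0576 × 1.0368 = 1.30580061.
Compound inflation: 1.0497 × 0.9856 × 1.0017 × 1.0435 = 1.08142404.
Deflate: 1.30580061 / 1.08142404 = 1.20748251.
Annualized real rate = 1.20748251^(1/4) − 1 = 4.8263% → 4.83%.

4.83%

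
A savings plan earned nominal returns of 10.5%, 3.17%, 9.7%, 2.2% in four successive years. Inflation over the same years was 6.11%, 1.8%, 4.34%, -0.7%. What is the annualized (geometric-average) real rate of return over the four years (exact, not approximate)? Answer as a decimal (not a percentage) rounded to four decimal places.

Nominal growth factor = 1.1050 × 1.0317 × 1.0970 × 1.0220 = 1.27812471
Price-level growth factor = 1.0611 × 1.0180 × 1.0434 × 0.9930 = 1.11919091
Real growth factor = 1.27812471 / 1.11919091 = 1.14200777
Annualized real rate = 1.14200777^(1/4) − 1 = 3.3754% → 0.0338.

0.0338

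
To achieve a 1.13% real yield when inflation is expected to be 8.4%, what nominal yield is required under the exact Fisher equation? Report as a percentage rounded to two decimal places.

(1 + i) = (1 + r)(1 + π) = 1.01130 × 1.08400 = 1.0962492
i = 1.0962492 − 1, so the required nominal rate is 9.62%.

9.62%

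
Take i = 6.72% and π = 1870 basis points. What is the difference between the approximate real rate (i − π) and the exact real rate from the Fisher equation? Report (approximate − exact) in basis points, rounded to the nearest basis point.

Approximate: r ≈ 6.720% − 18.700% = -11.9800%
Exact: (1 + 0.0672)/(1 + 0.1870) − 1 = -10.0927%
Error = -11.9800% − (-10.0927%) = -1.8873% → -189 basis points.

-189 basis points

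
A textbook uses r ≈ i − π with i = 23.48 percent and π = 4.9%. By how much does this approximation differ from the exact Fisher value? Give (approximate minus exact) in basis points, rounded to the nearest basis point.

Approximate: r ≈ 23.480% − 4.900% = 18.5800%
Exact: (1 + 0.2348)/(1 + 0.0490) − 1 = 17.7121%
Error = 18.5800% − 17.7121% = 0.8679% → 87 basis points.

87 basis points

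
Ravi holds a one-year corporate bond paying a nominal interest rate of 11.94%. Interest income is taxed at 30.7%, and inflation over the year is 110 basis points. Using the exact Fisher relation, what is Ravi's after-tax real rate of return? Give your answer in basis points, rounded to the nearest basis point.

710 basis points

After-tax nominal return = 11.94% × (1 − 0.307) = 8.27442%.
1 + r = 1.0827442 / 1.01100 = 1.070964
After-tax real rate = 1.070964 − 1 → 710 basis points.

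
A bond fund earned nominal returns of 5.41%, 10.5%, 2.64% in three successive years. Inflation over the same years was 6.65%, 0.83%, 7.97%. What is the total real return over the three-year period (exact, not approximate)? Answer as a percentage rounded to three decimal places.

2.969%

Nominal growth factor = 1.0541 × 1.1050 × 1.0264 = 1.195531
Price-level growth factor = 1.0665 × 1.0083 × 1.0797 = 1.161058
Real growth factor = 1.195531 / 1.161058 = 1.029691
Total real return = 1.029691 − 1 → 2.969%.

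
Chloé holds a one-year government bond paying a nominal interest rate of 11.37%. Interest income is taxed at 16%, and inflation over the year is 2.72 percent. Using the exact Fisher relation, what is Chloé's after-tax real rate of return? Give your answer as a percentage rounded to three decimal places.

6.650%

After-tax nominal return = 11.37% × (1 − 0.16) = 9.5508%.
1 + r = 1.095508 / 1.02720 = 1.066499
After-tax real rate = 1.066499 − 1 → 6.650%.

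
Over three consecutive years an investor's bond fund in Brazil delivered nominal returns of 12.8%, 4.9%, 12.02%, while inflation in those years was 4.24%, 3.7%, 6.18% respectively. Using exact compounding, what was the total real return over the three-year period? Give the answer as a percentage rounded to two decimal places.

15.48%

Nominal growth factor = 1.1280 × 1.0490 × 1.1202 = 1.325501
Price-level growth factor = 1.0424 × 1.0370 × 1.0618 = 1.147773
Real growth factor = 1.325501 / 1.147773 = 1.154847
Total real return = 1.154847 − 1 → 15.48%.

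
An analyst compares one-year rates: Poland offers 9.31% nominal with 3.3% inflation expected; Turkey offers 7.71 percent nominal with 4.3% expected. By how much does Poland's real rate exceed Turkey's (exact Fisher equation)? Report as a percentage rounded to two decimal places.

Poland: (1 + 0.0931)/(1 + 0.0330) − 1 = 5.8180%
Turkey: (1 + 0.0771)/(1 + 0.0430) − 1 = 3.2694%
Differential = 5.8180% − 3.2694% = 2.5486% → 2.55%.

2.55%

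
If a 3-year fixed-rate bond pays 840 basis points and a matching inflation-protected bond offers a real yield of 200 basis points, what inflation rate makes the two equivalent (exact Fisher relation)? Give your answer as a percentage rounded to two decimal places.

(1 + π) = (1 + i)/(1 + r) = 1.08400 / 1.02000 = 1.062745
Break-even inflation = 1.062745 − 1 → 6.27%.

6.27%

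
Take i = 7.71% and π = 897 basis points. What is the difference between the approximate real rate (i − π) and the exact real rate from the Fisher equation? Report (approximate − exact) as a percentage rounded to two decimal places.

Approximate: r ≈ 7.710% − 8.970% = -1.2600%
Exact: (1 + 0.0771)/(1 + 0.0897) − 1 = -1.1563%
Error = -1.2600% − (-1.1563%) = -0.1037% → -0.10%.

-0.10%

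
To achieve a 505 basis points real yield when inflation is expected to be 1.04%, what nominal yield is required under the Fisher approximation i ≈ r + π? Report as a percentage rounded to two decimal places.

6.09%

i ≈ r + π = 5.05% + 1.04% = 6.09%.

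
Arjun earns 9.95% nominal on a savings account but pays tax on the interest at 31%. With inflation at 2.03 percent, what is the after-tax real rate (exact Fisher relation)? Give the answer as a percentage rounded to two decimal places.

After-tax nominal return = 9.95% × (1 − 0.31) = 6.8655%.
1 + r = 1.068655 / 1.02030 = 1.047393
After-tax real rate = 1.047393 − 1 → 4.74%.

4.74%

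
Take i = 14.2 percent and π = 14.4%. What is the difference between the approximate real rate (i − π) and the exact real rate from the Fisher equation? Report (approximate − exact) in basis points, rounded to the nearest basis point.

Approximate: r ≈ 14.200% − 14.400% = -0.2000%
Exact: (1 + 0.1420)/(1 + 0.1440) − 1 = -0.1748%
Error = -0.2000% − (-0.1748%) = -0.0252% → -3 basis points.

-3 basis points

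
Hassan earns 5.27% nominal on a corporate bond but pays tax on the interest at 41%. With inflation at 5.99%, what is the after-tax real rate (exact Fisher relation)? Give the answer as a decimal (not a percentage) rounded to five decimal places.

After-tax nominal return = 5.27% × (1 − 0.41) = 3.1093%.
1 + r = 1.031093 / 1.05990 = 0.972821
After-tax real rate = 0.972821 − 1 → -0.02718.

-0.02718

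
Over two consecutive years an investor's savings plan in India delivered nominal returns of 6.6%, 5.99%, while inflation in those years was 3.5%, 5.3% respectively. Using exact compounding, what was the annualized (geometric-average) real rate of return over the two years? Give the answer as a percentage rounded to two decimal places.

1.82%

Nominal growth factor = 1.0660 × 1.0599 = 1.12985340
Price-level growth factor = 1.0350 × 1.0530 = 1.08985500
Real growth factor = 1.12985340 / 1.08985500 = 1.03670066
Annualized real rate = 1.03670066^(1/2) − 1 = 1.8185% → 1.82%.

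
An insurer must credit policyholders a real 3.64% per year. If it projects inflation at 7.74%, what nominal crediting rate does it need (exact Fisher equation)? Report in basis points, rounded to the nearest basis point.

1166 basis points

(1 + i) = (1 + r)(1 + π) = 1.03640 × 1.07740 = 1.11661736
i = 1.11661736 − 1, so the required nominal rate is 1166 basis points.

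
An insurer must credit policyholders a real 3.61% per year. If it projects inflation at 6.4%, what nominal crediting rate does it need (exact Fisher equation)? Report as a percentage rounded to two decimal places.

(1 + i) = (1 + r)(1 + π) = 1.03610 × 1.06400 = 1.1024104
i = 1.1024104 − 1, so the required nominal rate is 10.24%.

10.24%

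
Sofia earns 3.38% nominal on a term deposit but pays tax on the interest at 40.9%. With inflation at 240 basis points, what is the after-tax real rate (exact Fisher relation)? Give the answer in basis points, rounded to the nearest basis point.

-39 basis points

After-tax nominal return = 3.38% × (1 − 0.409) = 1.99758%.
1 + r = 1.0199758 / 1.02400 = 0.996070
After-tax real rate = 0.996070 − 1 → -39 basis points.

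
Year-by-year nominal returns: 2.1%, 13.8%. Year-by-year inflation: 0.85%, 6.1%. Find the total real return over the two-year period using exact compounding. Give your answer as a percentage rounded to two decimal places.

8.59%

Nominal growth factor = 1.0210 × 1.1380 = 1.161898
Price-level growth factor = 1.0085 × 1.0610 = 1.070019
Real growth factor = 1.161898 / 1.070019 = 1.085867
Total real return = 1.085867 − 1 → 8.59%.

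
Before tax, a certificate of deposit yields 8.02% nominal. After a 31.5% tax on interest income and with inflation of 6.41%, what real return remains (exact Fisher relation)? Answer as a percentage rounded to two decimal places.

After-tax nominal return = 8.02% × (1 − 0.315) = 5.4937%.
1 + r = 1.054937 / 1.06410 = 0.991389
After-tax real rate = 0.991389 − 1 → -0.86%.

-0.86%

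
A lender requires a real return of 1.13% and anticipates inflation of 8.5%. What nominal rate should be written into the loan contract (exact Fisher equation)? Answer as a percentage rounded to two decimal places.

9.73%

(1 + i) = (1 + r)(1 + π) = 1.01130 × 1.08500 = 1.0972605
i = 1.0972605 − 1, so the required nominal rate is 9.73%.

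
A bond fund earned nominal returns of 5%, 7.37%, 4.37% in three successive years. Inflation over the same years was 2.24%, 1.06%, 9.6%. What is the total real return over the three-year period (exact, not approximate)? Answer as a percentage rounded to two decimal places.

Compound the nominal returns: 1.0500 × 1.0737 × 1.0437 = 1.176652.
Compound inflation: 1.0224 × 1.0106 × 1.0960 = 1.132428.
Deflate: 1.176652 / 1.132428 = 1.039052.
Total real return = 1.039052 − 1 → 3.91%.

3.91%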